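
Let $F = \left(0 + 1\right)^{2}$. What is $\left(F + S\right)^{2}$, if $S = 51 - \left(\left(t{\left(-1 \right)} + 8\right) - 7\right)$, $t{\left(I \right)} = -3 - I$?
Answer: $2809$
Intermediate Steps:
$F = 1$ ($F = 1^{2} = 1$)
$S = 52$ ($S = 51 - \left(\left(\left(-3 - -1\right) + 8\right) - 7\right) = 51 - \left(\left(\left(-3 + 1\right) + 8\right) - 7\right) = 51 - \left(\left(-2 + 8\right) - 7\right) = 51 - \left(6 - 7\right) = 51 - -1 = 51 + 1 = 52$)
$\left(F + S\right)^{2} = \left(1 + 52\right)^{2} = 53^{2} = 2809$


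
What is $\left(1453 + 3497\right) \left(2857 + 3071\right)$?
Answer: $29343600$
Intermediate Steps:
$\left(1453 + 3497\right) \left(2857 + 3071\right) = 4950 \cdot 5928 = 29343600$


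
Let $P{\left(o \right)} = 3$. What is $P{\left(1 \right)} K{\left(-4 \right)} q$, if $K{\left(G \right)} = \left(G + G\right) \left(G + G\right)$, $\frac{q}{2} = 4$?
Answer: $1536$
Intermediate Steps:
$q = 8$ ($q = 2 \cdot 4 = 8$)
$K{\left(G \right)} = 4 G^{2}$ ($K{\left(G \right)} = 2 G 2 G = 4 G^{2}$)
$P{\left(1 \right)} K{\left(-4 \right)} q = 3 \cdot 4 \left(-4\right)^{2} \cdot 8 = 3 \cdot 4 \cdot 16 \cdot 8 = 3 \cdot 64 \cdot 8 = 192 \cdot 8 = 1536$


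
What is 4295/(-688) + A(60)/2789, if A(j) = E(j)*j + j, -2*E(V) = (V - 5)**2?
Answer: -74373475/1918832 ≈ -38.760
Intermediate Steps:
E(V) = -(-5 + V)**2/2 (E(V) = -(V - 5)**2/2 = -(-5 + V)**2/2)
A(j) = j - j*(-5 + j)**2/2 (A(j) = (-(-5 + j)**2/2)*j + j = -j*(-5 + j)**2/2 + j = j - j*(-5 + j)**2/2)
4295/(-688) + A(60)/2789 = 4295/(-688) + (60 - 1/2*60*(-5 + 60)**2)/2789 = 4295*(-1/688) + (60 - 1/2*60*55**2)*(1/2789) = -4295/688 + (60 - 1/2*60*3025)*(1/2789) = -4295/688 + (60 - 90750)*(1/2789) = -4295/688 - 90690*1/2789 = -4295/688 - 90690/2789 = -74373475/1918832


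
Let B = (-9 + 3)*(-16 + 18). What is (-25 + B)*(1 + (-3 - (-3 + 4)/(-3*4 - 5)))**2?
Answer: -40293/289 ≈ -139.42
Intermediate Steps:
B = -12 (B = -6*2 = -12)
(-25 + B)*(1 + (-3 - (-3 + 4)/(-3*4 - 5)))**2 = (-25 - 12)*(1 + (-3 - (-3 + 4)/(-3*4 - 5)))**2 = -37*(1 + (-3 - 1/(-12 - 5)))**2 = -37*(1 + (-3 - 1/(-17)))**2 = -37*(1 + (-3 - (-1)/17))**2 = -37*(1 + (-3 - 1*(-1/17)))**2 = -37*(1 + (-3 + 1/17))**2 = -37*(1 - 50/17)**2 = -37*(-33/17)**2 = -37*1089/289 = -40293/289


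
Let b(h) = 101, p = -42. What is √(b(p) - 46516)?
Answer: I*√46415 ≈ 215.44*I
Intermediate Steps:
√(b(p) - 46516) = √(101 - 46516) = √(-46415) = I*√46415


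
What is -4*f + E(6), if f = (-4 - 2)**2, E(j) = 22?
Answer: -122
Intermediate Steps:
f = 36 (f = (-6)**2 = 36)
-4*f + E(6) = -4*36 + 22 = -144 + 22 = -122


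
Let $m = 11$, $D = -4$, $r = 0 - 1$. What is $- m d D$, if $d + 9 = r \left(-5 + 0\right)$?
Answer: $-176$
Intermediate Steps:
$r = -1$ ($r = 0 - 1 = -1$)
$d = -4$ ($d = -9 - \left(-5 + 0\right) = -9 - -5 = -9 + 5 = -4$)
$- m d D = \left(-1\right) 11 \left(-4\right) \left(-4\right) = \left(-11\right) \left(-4\right) \left(-4\right) = 44 \left(-4\right) = -176$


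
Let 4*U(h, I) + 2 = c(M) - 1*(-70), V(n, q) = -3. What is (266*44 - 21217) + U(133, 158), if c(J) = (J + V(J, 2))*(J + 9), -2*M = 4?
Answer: -38019/4 ≈ -9504.8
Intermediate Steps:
M = -2 (M = -½*4 = -2)
c(J) = (-3 + J)*(9 + J) (c(J) = (J - 3)*(J + 9) = (-3 + J)*(9 + J))
U(h, I) = 33/4 (U(h, I) = -½ + ((-27 + (-2)² + 6*(-2)) - 1*(-70))/4 = -½ + ((-27 + 4 - 12) + 70)/4 = -½ + (-35 + 70)/4 = -½ + (¼)*35 = -½ + 35/4 = 33/4)
(266*44 - 21217) + U(133, 158) = (266*44 - 21217) + 33/4 = (11704 - 21217) + 33/4 = -9513 + 33/4 = -38019/4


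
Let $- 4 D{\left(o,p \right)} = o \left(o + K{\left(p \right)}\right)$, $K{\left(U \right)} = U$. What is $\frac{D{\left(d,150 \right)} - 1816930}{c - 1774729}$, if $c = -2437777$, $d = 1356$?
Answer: $\frac{1163732}{2106253} \approx 0.55251$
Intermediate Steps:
$D{\left(o,p \right)} = - \frac{o \left(o + p\right)}{4}$
$\frac{D{\left(d,150 \right)} - 1816930}{c - 1774729} = \frac{\left(- \frac{1}{4}\right) 1356 \left(1356 + 150\right) - 1816930}{-2437777 - 1774729} = \frac{\left(- \frac{1}{4}\right) 1356 \cdot 1506 - 1816930}{-4212506} = \left(-510534 - 1816930\right) \left(- \frac{1}{4212506}\right) = \left(-2327464\right) \left(- \frac{1}{4212506}\right) = \frac{1163732}{2106253}$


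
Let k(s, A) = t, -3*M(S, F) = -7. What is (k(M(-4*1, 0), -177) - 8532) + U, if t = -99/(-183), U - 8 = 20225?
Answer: 713794/61 ≈ 11702.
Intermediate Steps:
U = 20233 (U = 8 + 20225 = 20233)
M(S, F) = 7/3 (M(S, F) = -⅓*(-7) = 7/3)
t = 33/61 (t = -99*(-1/183) = 33/61 ≈ 0.54098)
k(s, A) = 33/61
(k(M(-4*1, 0), -177) - 8532) + U = (33/61 - 8532) + 20233 = -520419/61 + 20233 = 713794/61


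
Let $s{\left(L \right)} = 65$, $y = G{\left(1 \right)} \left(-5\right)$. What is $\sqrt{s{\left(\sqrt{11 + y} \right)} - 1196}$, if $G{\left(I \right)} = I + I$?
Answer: $i \sqrt{1131} \approx 33.63 i$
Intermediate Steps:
$G{\left(I \right)} = 2 I$
$y = -10$ ($y = 2 \cdot 1 \left(-5\right) = 2 \left(-5\right) = -10$)
$\sqrt{s{\left(\sqrt{11 + y} \right)} - 1196} = \sqrt{65 - 1196} = \sqrt{-1131} = i \sqrt{1131}$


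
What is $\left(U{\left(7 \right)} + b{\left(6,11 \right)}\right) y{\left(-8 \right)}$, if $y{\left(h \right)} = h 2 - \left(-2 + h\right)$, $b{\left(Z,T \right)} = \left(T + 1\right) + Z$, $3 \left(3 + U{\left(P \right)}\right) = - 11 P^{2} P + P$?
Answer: $7442$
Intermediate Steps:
$U{\left(P \right)} = -3 - \frac{11 P^{3}}{3} + \frac{P}{3}$ ($U{\left(P \right)} = -3 + \frac{- 11 P^{2} P + P}{3} = -3 + \frac{- 11 P^{3} + P}{3} = -3 + \frac{P - 11 P^{3}}{3} = -3 - \left(- \frac{P}{3} + \frac{11 P^{3}}{3}\right) = -3 - \frac{11 P^{3}}{3} + \frac{P}{3}$)
$b{\left(Z,T \right)} = 1 + T + Z$ ($b{\left(Z,T \right)} = \left(1 + T\right) + Z = 1 + T + Z$)
$y{\left(h \right)} = 2 + h$ ($y{\left(h \right)} = 2 h - \left(-2 + h\right) = 2 + h$)
$\left(U{\left(7 \right)} + b{\left(6,11 \right)}\right) y{\left(-8 \right)} = \left(\left(-3 - \frac{11 \cdot 7^{3}}{3} + \frac{1}{3} \cdot 7\right) + \left(1 + 11 + 6\right)\right) \left(2 - 8\right) = \left(\left(-3 - \frac{3773}{3} + \frac{7}{3}\right) + 18\right) \left(-6\right) = \left(- \frac{3775}{3} + 18\right) \left(-6\right) = \left(- \frac{3721}{3}\right) \left(-6\right) = 7442$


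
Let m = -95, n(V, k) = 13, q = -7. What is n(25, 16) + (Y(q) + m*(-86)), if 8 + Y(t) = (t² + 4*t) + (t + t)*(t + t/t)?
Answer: 8280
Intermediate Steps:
Y(t) = -8 + t² + 4*t + 2*t*(1 + t) (Y(t) = -8 + ((t² + 4*t) + (t + t)*(t + t/t)) = -8 + ((t² + 4*t) + (2*t)*(t + 1)) = -8 + ((t² + 4*t) + (2*t)*(1 + t)) = -8 + ((t² + 4*t) + 2*t*(1 + t)) = -8 + (t² + 4*t + 2*t*(1 + t)) = -8 + t² + 4*t + 2*t*(1 + t))
n(25, 16) + (Y(q) + m*(-86)) = 13 + ((-8 + 3*(-7)² + 6*(-7)) - 95*(-86)) = 13 + ((-8 + 3*49 - 42) + 8170) = 13 + ((-8 + 147 - 42) + 8170) = 13 + (97 + 8170) = 13 + 8267 = 8280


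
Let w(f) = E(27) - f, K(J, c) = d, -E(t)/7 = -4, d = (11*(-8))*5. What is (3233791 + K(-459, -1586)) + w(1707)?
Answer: 3231672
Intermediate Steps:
d = -440 (d = -88*5 = -440)
E(t) = 28 (E(t) = -7*(-4) = 28)
K(J, c) = -440
w(f) = 28 - f
(3233791 + K(-459, -1586)) + w(1707) = (3233791 - 440) + (28 - 1*1707) = 3233351 + (28 - 1707) = 3233351 - 1679 = 3231672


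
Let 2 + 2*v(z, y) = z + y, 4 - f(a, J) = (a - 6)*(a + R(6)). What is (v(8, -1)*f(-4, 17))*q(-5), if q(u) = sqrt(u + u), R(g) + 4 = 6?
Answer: -40*I*sqrt(10) ≈ -126.49*I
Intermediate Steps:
R(g) = 2 (R(g) = -4 + 6 = 2)
f(a, J) = 4 - (-6 + a)*(2 + a) (f(a, J) = 4 - (a - 6)*(a + 2) = 4 - (-6 + a)*(2 + a))
v(z, y) = -1 + y/2 + z/2 (v(z, y) = -1 + (z + y)/2 = -1 + (y + z)/2 = -1 + (y/2 + z/2) = -1 + y/2 + z/2)
q(u) = sqrt(2)*sqrt(u) (q(u) = sqrt(2*u) = sqrt(2)*sqrt(u))
(v(8, -1)*f(-4, 17))*q(-5) = ((-1 + (1/2)*(-1) + (1/2)*8)*(16 - 1*(-4)**2 + 4*(-4)))*(sqrt(2)*sqrt(-5)) = ((-1 - 1/2 + 4)*(16 - 1*16 - 16))*(sqrt(2)*(I*sqrt(5))) = (5*(16 - 16 - 16)/2)*(I*sqrt(10)) = ((5/2)*(-16))*(I*sqrt(10)) = -40*I*sqrt(10)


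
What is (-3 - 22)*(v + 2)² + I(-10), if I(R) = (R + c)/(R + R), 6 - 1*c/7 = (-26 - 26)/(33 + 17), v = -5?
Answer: -56741/250 ≈ -226.96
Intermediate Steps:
c = 1232/25 (c = 42 - 7*(-26 - 26)/(33 + 17) = 42 - (-364)/50 = 42 - 7*(-26/25) = 42 + 182/25 = 1232/25 ≈ 49.280)
I(R) = (1232/25 + R)/(2*R) (I(R) = (R + 1232/25)/(R + R) = (1232/25 + R)/((2*R)) = (1232/25 + R)*(1/(2*R)) = (1232/25 + R)/(2*R))
(-3 - 22)*(v + 2)² + I(-10) = (-3 - 22)*(-5 + 2)² + (1/50)*(1232 + 25*(-10))/(-10) = -25*(-3)² + (1/50)*(-⅒)*(1232 - 250) = -25*9 + (1/50)*(-⅒)*982 = -225 - 491/250 = -56741/250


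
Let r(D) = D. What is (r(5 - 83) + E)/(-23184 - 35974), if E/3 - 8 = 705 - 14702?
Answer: 42045/59158 ≈ 0.71072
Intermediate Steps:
E = -41967 (E = 24 + 3*(705 - 14702) = 24 + 3*(-13997) = 24 - 41991 = -41967)
(r(5 - 83) + E)/(-23184 - 35974) = ((5 - 83) - 41967)/(-23184 - 35974) = (-78 - 41967)/(-59158) = -42045*(-1/59158) = 42045/59158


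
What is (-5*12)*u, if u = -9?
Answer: 540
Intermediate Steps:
(-5*12)*u = -5*12*(-9) = -60*(-9) = 540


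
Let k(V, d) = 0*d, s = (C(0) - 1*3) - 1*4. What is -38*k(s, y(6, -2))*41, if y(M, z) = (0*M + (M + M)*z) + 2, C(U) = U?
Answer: 0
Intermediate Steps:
y(M, z) = 2 + 2*M*z (y(M, z) = (0 + (2*M)*z) + 2 = (0 + 2*M*z) + 2 = 2*M*z + 2 = 2 + 2*M*z)
s = -7 (s = (0 - 1*3) - 1*4 = (0 - 3) - 4 = -3 - 4 = -7)
k(V, d) = 0
-38*k(s, y(6, -2))*41 = -38*0*41 = 0*41 = 0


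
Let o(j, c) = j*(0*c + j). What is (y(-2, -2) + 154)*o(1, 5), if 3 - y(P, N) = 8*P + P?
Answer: 175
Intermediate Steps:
y(P, N) = 3 - 9*P (y(P, N) = 3 - (8*P + P) = 3 - 9*P)
o(j, c) = j**2 (o(j, c) = j*(0 + j) = j*j = j**2)
(y(-2, -2) + 154)*o(1, 5) = ((3 - 9*(-2)) + 154)*1**2 = ((3 + 18) + 154)*1 = (21 + 154)*1 = 175*1 = 175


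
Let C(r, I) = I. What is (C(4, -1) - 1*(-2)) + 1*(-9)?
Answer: -8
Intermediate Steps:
(C(4, -1) - 1*(-2)) + 1*(-9) = (-1 - 1*(-2)) + 1*(-9) = (-1 + 2) - 9 = 1 - 9 = -8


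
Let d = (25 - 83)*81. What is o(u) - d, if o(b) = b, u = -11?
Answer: 4687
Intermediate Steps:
d = -4698 (d = -58*81 = -4698)
o(u) - d = -11 - 1*(-4698) = -11 + 4698 = 4687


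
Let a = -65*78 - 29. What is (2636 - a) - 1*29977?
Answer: -22242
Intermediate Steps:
a = -5099 (a = -5070 - 29 = -5099)
(2636 - a) - 1*29977 = (2636 - 1*(-5099)) - 1*29977 = (2636 + 5099) - 29977 = 7735 - 29977 = -22242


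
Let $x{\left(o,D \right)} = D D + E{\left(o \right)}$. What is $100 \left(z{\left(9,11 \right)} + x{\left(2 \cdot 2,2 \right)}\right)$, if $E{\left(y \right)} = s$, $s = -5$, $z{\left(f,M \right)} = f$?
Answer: $800$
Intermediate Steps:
$E{\left(y \right)} = -5$
$x{\left(o,D \right)} = -5 + D^{2}$ ($x{\left(o,D \right)} = D D - 5 = D^{2} - 5 = -5 + D^{2}$)
$100 \left(z{\left(9,11 \right)} + x{\left(2 \cdot 2,2 \right)}\right) = 100 \left(9 - \left(5 - 2^{2}\right)\right) = 100 \left(9 + \left(-5 + 4\right)\right) = 100 \left(9 - 1\right) = 100 \cdot 8 = 800$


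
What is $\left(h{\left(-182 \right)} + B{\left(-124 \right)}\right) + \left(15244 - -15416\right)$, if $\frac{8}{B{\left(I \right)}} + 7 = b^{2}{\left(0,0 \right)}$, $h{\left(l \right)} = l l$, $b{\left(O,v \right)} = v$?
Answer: $\frac{446480}{7} \approx 63783.0$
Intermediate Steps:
$h{\left(l \right)} = l^{2}$
$B{\left(I \right)} = - \frac{8}{7}$ ($B{\left(I \right)} = \frac{8}{-7 + 0^{2}} = \frac{8}{-7 + 0} = \frac{8}{-7} = 8 \left(- \frac{1}{7}\right) = - \frac{8}{7}$)
$\left(h{\left(-182 \right)} + B{\left(-124 \right)}\right) + \left(15244 - -15416\right) = \left(\left(-182\right)^{2} - \frac{8}{7}\right) + \left(15244 - -15416\right) = \left(33124 - \frac{8}{7}\right) + \left(15244 + 15416\right) = \frac{231860}{7} + 30660 = \frac{446480}{7}$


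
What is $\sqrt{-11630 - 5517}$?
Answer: $i \sqrt{17147} \approx 130.95 i$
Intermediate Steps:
$\sqrt{-11630 - 5517} = \sqrt{-17147} = i \sqrt{17147}$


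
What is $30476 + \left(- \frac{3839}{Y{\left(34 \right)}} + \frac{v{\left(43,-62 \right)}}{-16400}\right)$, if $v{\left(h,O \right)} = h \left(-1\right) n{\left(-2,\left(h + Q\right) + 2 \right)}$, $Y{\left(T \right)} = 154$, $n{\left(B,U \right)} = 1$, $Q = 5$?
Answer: $\frac{3495783301}{114800} \approx 30451.0$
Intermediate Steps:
$v{\left(h,O \right)} = - h$ ($v{\left(h,O \right)} = h \left(-1\right) 1 = - h 1 = - h$)
$30476 + \left(- \frac{3839}{Y{\left(34 \right)}} + \frac{v{\left(43,-62 \right)}}{-16400}\right) = 30476 - \left(\frac{349}{14} - \frac{\left(-1\right) 43}{-16400}\right) = 30476 - \frac{2861499}{114800} = \frac{3495783301}{114800}$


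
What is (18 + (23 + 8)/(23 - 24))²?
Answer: 169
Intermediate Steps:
(18 + (23 + 8)/(23 - 24))² = (18 + 31/(-1))² = (18 + 31*(-1))² = (18 - 31)² = (-13)² = 169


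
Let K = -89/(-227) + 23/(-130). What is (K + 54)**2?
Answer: 2559644812321/870840100 ≈ 2939.3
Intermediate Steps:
K = 6349/29510 (K = -89*(-1/227) + 23*(-1/130) = 89/227 - 23/130 = 6349/29510 ≈ 0.21515)
(K + 54)**2 = (6349/29510 + 54)**2 = (1599889/29510)**2 = 2559644812321/870840100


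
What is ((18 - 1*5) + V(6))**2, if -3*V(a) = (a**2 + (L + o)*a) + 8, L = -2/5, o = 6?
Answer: 37249/225 ≈ 165.55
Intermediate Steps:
L = -2/5 (L = -2*1/5 = -2/5 ≈ -0.40000)
V(a) = -8/3 - 28*a/15 - a**2/3 (V(a) = -((a**2 + (-2/5 + 6)*a) + 8)/3 = -((a**2 + 28*a/5) + 8)/3 = -(8 + a**2 + 28*a/5)/3 = -8/3 - 28*a/15 - a**2/3)
((18 - 1*5) + V(6))**2 = ((18 - 1*5) + (-8/3 - 28/15*6 - 1/3*6**2))**2 = ((18 - 5) + (-8/3 - 56/5 - 1/3*36))**2 = (13 + (-8/3 - 56/5 - 12))**2 = (13 - 388/15)**2 = (-193/15)**2 = 37249/225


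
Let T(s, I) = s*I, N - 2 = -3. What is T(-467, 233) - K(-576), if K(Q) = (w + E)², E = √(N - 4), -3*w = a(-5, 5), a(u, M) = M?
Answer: -979279/9 + 10*I*√5/3 ≈ -1.0881e+5 + 7.4536*I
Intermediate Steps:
N = -1 (N = 2 - 3 = -1)
w = -5/3 (w = -⅓*5 = -5/3 ≈ -1.6667)
E = I*√5 (E = √(-1 - 4) = √(-5) = I*√5 ≈ 2.2361*I)
K(Q) = (-5/3 + I*√5)²
T(s, I) = I*s
T(-467, 233) - K(-576) = 233*(-467) - (5 - 3*I*√5)²/9 = -108811 - (5 - 3*I*√5)²/9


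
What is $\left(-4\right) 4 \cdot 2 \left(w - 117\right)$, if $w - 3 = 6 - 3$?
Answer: $3552$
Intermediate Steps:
$w = 6$ ($w = 3 + \left(6 - 3\right) = 3 + 3 = 6$)
$\left(-4\right) 4 \cdot 2 \left(w - 117\right) = \left(-4\right) 4 \cdot 2 \left(6 - 117\right) = \left(-16\right) 2 \left(-111\right) = \left(-32\right) \left(-111\right) = 3552$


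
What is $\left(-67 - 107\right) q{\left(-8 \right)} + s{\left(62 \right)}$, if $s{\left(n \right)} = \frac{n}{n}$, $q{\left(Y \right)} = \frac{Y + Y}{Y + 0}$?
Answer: $-347$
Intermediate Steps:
$q{\left(Y \right)} = 2$ ($q{\left(Y \right)} = \frac{2 Y}{Y} = 2$)
$s{\left(n \right)} = 1$
$\left(-67 - 107\right) q{\left(-8 \right)} + s{\left(62 \right)} = \left(-67 - 107\right) 2 + 1 = \left(-174\right) 2 + 1 = -348 + 1 = -347$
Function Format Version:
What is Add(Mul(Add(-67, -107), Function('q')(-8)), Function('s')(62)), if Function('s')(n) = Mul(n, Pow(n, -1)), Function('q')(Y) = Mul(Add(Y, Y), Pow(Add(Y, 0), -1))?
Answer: -347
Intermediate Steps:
Function('q')(Y) = 2 (Function('q')(Y) = Mul(Mul(2, Y), Pow(Y, -1)) = 2)
Function('s')(n) = 1
Add(Mul(Add(-67, -107), Function('q')(-8)), Function('s')(62)) = Add(Mul(Add(-67, -107), 2), 1) = Add(Mul(-174, 2), 1) = Add(-348, 1) = -347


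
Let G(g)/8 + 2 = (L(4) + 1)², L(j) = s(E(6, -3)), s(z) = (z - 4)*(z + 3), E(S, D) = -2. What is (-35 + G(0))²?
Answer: 22201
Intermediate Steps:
s(z) = (-4 + z)*(3 + z)
L(j) = -6 (L(j) = -12 + (-2)² - 1*(-2) = -12 + 4 + 2 = -6)
G(g) = 184 (G(g) = -16 + 8*(-6 + 1)² = -16 + 8*(-5)² = -16 + 8*25 = -16 + 200 = 184)
(-35 + G(0))² = (-35 + 184)² = 149² = 22201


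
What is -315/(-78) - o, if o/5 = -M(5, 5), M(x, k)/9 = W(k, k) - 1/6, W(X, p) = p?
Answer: 2880/13 ≈ 221.54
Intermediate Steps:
M(x, k) = -3/2 + 9*k (M(x, k) = 9*(k - 1/6) = 9*(-1/6 + k) = -3/2 + 9*k)
o = -435/2 (o = 5*(-(-3/2 + 9*5)) = 5*(-(-3/2 + 45)) = 5*(-1*87/2) = 5*(-87/2) = -435/2 ≈ -217.50)
-315/(-78) - o = -315/(-78) - 1*(-435/2) = -315*(-1/78) + 435/2 = 105/26 + 435/2 = 2880/13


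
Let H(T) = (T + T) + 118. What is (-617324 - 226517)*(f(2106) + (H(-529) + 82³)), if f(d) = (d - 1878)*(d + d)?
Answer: -1274844604524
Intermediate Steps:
f(d) = 2*d*(-1878 + d) (f(d) = (-1878 + d)*(2*d) = 2*d*(-1878 + d))
H(T) = 118 + 2*T (H(T) = 2*T + 118 = 118 + 2*T)
(-617324 - 226517)*(f(2106) + (H(-529) + 82³)) = (-617324 - 226517)*(2*2106*(-1878 + 2106) + ((118 + 2*(-529)) + 82³)) = -843841*(2*2106*228 + ((118 - 1058) + 551368)) = -843841*(960336 + (-940 + 551368)) = -843841*(960336 + 550428) = -843841*1510764 = -1274844604524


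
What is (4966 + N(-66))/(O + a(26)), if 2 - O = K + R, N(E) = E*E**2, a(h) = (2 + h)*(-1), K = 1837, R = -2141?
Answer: -141265/139 ≈ -1016.3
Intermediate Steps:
a(h) = -2 - h
N(E) = E**3
O = 306 (O = 2 - (1837 - 2141) = 2 - 1*(-304) = 2 + 304 = 306)
(4966 + N(-66))/(O + a(26)) = (4966 + (-66)**3)/(306 + (-2 - 1*26)) = (4966 - 287496)/(306 + (-2 - 26)) = -282530/(306 - 28) = -282530/278 = -282530*1/278 = -141265/139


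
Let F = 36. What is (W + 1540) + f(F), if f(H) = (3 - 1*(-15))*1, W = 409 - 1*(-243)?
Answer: 2210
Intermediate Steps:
W = 652 (W = 409 + 243 = 652)
f(H) = 18 (f(H) = (3 + 15)*1 = 18*1 = 18)
(W + 1540) + f(F) = (652 + 1540) + 18 = 2192 + 18 = 2210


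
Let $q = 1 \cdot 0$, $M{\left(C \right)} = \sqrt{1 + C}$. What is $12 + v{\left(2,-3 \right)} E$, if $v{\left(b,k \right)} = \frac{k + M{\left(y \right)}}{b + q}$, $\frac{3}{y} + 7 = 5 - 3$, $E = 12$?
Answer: $-6 + \frac{6 \sqrt{10}}{5} \approx -2.2053$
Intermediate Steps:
$y = - \frac{3}{5}$ ($y = \frac{3}{-7 + \left(5 - 3\right)} = \frac{3}{-7 + 2} = \frac{3}{-5} = 3 \left(- \frac{1}{5}\right) = - \frac{3}{5} \approx -0.6$)
$q = 0$
$v{\left(b,k \right)} = \frac{k + \frac{\sqrt{10}}{5}}{b}$ ($v{\left(b,k \right)} = \frac{k + \sqrt{1 - \frac{3}{5}}}{b + 0} = \frac{k + \sqrt{\frac{2}{5}}}{b} = \frac{k + \frac{\sqrt{10}}{5}}{b}$)
$12 + v{\left(2,-3 \right)} E = 12 + \frac{-3 + \frac{\sqrt{10}}{5}}{2} \cdot 12 = 12 + \left(- \frac{3}{2} + \frac{\sqrt{10}}{10}\right) 12 = 12 - \left(18 - \frac{6 \sqrt{10}}{5}\right) = -6 + \frac{6 \sqrt{10}}{5}$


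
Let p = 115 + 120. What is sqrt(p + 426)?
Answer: sqrt(661) ≈ 25.710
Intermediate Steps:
p = 235
sqrt(p + 426) = sqrt(235 + 426) = sqrt(661)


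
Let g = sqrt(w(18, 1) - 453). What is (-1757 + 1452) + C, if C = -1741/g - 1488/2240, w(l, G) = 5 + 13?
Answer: -42793/140 + 1741*I*sqrt(435)/435 ≈ -305.66 + 83.475*I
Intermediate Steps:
w(l, G) = 18
g = I*sqrt(435) (g = sqrt(18 - 453) = sqrt(-435) = I*sqrt(435) ≈ 20.857*I)
C = -93/140 + 1741*I*sqrt(435)/435 (C = -1741*(-I*sqrt(435)/435) - 1488/2240 = -(-1741)*I*sqrt(435)/435 - 1488*1/2240 = 1741*I*sqrt(435)/435 - 93/140 = -93/140 + 1741*I*sqrt(435)/435 ≈ -0.66429 + 83.475*I)
(-1757 + 1452) + C = (-1757 + 1452) + (-93/140 + 1741*I*sqrt(435)/435) = -305 + (-93/140 + 1741*I*sqrt(435)/435) = -42793/140 + 1741*I*sqrt(435)/435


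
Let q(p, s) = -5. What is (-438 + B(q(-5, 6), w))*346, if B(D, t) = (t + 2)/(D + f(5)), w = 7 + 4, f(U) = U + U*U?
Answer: -3784202/25 ≈ -1.5137e+5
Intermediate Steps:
f(U) = U + U**2
w = 11
B(D, t) = (2 + t)/(30 + D) (B(D, t) = (t + 2)/(D + 5*(1 + 5)) = (2 + t)/(D + 5*6) = (2 + t)/(D + 30) = (2 + t)/(30 + D))
(-438 + B(q(-5, 6), w))*346 = (-438 + (2 + 11)/(30 - 5))*346 = (-438 + 13/25)*346 = -10937/25*346 = -3784202/25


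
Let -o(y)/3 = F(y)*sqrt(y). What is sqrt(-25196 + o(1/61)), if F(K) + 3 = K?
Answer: sqrt(-93754316 + 546*sqrt(61))/61 ≈ 158.73*I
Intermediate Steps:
F(K) = -3 + K
o(y) = -3*sqrt(y)*(-3 + y) (o(y) = -3*(-3 + y)*sqrt(y) = -3*sqrt(y)*(-3 + y))
sqrt(-25196 + o(1/61)) = sqrt(-25196 + 3*sqrt(1/61)*(3 - 1/61)) = sqrt(-25196 + 3*sqrt(1/61)*(3 - 1*1/61)) = sqrt(-25196 + 3*(sqrt(61)/61)*(3 - 1/61)) = sqrt(-25196 + 3*(sqrt(61)/61)*(182/61)) = sqrt(-25196 + 546*sqrt(61)/3721)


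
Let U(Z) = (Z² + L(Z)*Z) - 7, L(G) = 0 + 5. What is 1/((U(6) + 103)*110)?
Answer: 1/17820 ≈ 5.6117e-5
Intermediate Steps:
L(G) = 5
U(Z) = -7 + Z² + 5*Z (U(Z) = (Z² + 5*Z) - 7 = -7 + Z² + 5*Z)
1/((U(6) + 103)*110) = 1/(((-7 + 6² + 5*6) + 103)*110) = 1/(((-7 + 36 + 30) + 103)*110) = 1/((59 + 103)*110) = 1/(162*110) = 1/17820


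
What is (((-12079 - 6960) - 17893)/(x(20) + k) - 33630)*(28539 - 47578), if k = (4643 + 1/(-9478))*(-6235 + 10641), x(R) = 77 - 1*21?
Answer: 62072907558461898682/96946261043 ≈ 6.4028e+8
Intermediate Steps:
x(R) = 56 (x(R) = 77 - 21 = 56)
k = 96945995659/4739 (k = (4643 - 1/9478)*4406 = (44006353/9478)*4406 = 96945995659/4739 ≈ 2.0457e+7)
(((-12079 - 6960) - 17893)/(x(20) + k) - 33630)*(28539 - 47578) = (((-12079 - 6960) - 17893)/(56 + 96945995659/4739) - 33630)*(28539 - 47578) = ((-19039 - 17893)/(96946261043/4739) - 33630)*(-19039) = (-36932*4739/96946261043 - 33630)*(-19039) = (-175020748/96946261043 - 33630)*(-19039) = -3260302933896838/96946261043*(-19039) = 62072907558461898682/96946261043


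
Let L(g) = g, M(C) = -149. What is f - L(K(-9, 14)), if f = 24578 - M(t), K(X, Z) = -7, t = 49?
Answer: 24734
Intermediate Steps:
f = 24727 (f = 24578 - 1*(-149) = 24578 + 149 = 24727)
f - L(K(-9, 14)) = 24727 - 1*(-7) = 24727 + 7 = 24734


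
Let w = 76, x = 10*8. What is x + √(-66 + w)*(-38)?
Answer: 80 - 38*√10 ≈ -40.167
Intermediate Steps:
x = 80
x + √(-66 + w)*(-38) = 80 + √(-66 + 76)*(-38) = 80 + √10*(-38) = 80 - 38*√10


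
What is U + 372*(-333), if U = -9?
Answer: -123885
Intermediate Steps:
U + 372*(-333) = -9 + 372*(-333) = -9 - 123876 = -123885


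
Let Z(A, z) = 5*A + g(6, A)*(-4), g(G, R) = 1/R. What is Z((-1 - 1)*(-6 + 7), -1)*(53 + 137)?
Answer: -1520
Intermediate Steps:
Z(A, z) = -4/A + 5*A (Z(A, z) = 5*A - 4/A = -4/A + 5*A)
Z((-1 - 1)*(-6 + 7), -1)*(53 + 137) = (-4*1/((-1 - 1)*(-6 + 7)) + 5*((-1 - 1)*(-6 + 7)))*(53 + 137) = (-4/((-2*1)) + 5*(-2*1))*190 = (-4/(-2) + 5*(-2))*190 = (-4*(-1/2) - 10)*190 = (2 - 10)*190 = -8*190 = -1520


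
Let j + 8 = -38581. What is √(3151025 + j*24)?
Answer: √2224889 ≈ 1491.6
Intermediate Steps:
j = -38589 (j = -8 - 38581 = -38589)
√(3151025 + j*24) = √(3151025 - 38589*24) = √(3151025 - 926136) = √2224889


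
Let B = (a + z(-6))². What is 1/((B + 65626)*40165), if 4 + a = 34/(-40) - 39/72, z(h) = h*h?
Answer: 2880/7699673307857 ≈ 3.7404e-10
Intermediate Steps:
z(h) = h²
a = -647/120 (a = -4 + (34/(-40) - 39/72) = -4 + (34*(-1/40) - 39*1/72) = -4 + (-17/20 - 13/24) = -4 - 167/120 = -647/120 ≈ -5.3917)
B = 13490929/14400 (B = (-647/120 + (-6)²)² = (-647/120 + 36)² = (3673/120)² = 13490929/14400 ≈ 936.87)
1/((B + 65626)*40165) = 1/((13490929/14400 + 65626)*40165) = (1/40165)/(958505329/14400) = (14400/958505329)*(1/40165) = 2880/7699673307857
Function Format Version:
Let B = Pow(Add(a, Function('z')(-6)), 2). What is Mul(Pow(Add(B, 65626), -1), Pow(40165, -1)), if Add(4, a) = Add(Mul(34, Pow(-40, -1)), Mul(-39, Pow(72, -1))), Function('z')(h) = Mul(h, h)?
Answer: Rational(2880, 7699673307857) ≈ 3.7404e-10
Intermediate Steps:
Function('z')(h) = Pow(h, 2)
a = Rational(-647, 120) (a = Add(-4, Add(Mul(34, Pow(-40, -1)), Mul(-39, Pow(72, -1)))) = Add(-4, Add(Mul(34, Rational(-1, 40)), Mul(-39, Rational(1, 72)))) = Add(-4, Add(Rational(-17, 20), Rational(-13, 24))) = Add(-4, Rational(-167, 120)) = Rational(-647, 120) ≈ -5.3917)
B = Rational(13490929, 14400) (B = Pow(Add(Rational(-647, 120), Pow(-6, 2)), 2) = Pow(Add(Rational(-647, 120), 36), 2) = Pow(Rational(3673, 120), 2) = Rational(13490929, 14400) ≈ 936.87)
Mul(Pow(Add(B, 65626), -1), Pow(40165, -1)) = Mul(Pow(Add(Rational(13490929, 14400), 65626), -1), Pow(40165, -1)) = Mul(Pow(Rational(958505329, 14400), -1), Rational(1, 40165)) = Mul(Rational(14400, 958505329), Rational(1, 40165)) = Rational(2880, 7699673307857)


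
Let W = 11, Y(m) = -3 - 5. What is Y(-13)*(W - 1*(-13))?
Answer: -192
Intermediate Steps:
Y(m) = -8
Y(-13)*(W - 1*(-13)) = -8*(11 - 1*(-13)) = -8*(11 + 13) = -8*24 = -192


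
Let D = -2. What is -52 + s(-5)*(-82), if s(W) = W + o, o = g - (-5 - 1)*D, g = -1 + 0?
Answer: 1424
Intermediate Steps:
g = -1
o = -13 (o = -1 - (-5 - 1)*(-2) = -1 - (-6)*(-2) = -1 - 1*12 = -1 - 12 = -13)
s(W) = -13 + W (s(W) = W - 13 = -13 + W)
-52 + s(-5)*(-82) = -52 + (-13 - 5)*(-82) = -52 - 18*(-82) = -52 + 1476 = 1424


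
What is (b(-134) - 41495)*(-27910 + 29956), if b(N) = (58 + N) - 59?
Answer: -85174980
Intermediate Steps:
b(N) = -1 + N
(b(-134) - 41495)*(-27910 + 29956) = ((-1 - 134) - 41495)*(-27910 + 29956) = (-135 - 41495)*2046 = -41630*2046 = -85174980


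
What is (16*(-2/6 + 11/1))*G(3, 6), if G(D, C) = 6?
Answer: 1024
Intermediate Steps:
(16*(-2/6 + 11/1))*G(3, 6) = (16*(-2/6 + 11/1))*6 = (16*(-2*⅙ + 11*1))*6 = (16*(-⅓ + 11))*6 = (16*(32/3))*6 = (512/3)*6 = 1024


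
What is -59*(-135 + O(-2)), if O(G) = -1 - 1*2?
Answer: 8142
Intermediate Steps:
O(G) = -3 (O(G) = -1 - 2 = -3)
-59*(-135 + O(-2)) = -59*(-135 - 3) = -59*(-138) = 8142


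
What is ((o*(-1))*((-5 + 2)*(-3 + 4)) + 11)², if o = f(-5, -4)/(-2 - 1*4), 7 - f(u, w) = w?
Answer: 121/4 ≈ 30.250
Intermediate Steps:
f(u, w) = 7 - w
o = -11/6 (o = (7 - 1*(-4))/(-2 - 1*4) = (7 + 4)/(-2 - 4) = 11/(-6) = 11*(-⅙) = -11/6 ≈ -1.8333)
((o*(-1))*((-5 + 2)*(-3 + 4)) + 11)² = ((-11/6*(-1))*((-5 + 2)*(-3 + 4)) + 11)² = (11*(-3*1)/6 + 11)² = ((11/6)*(-3) + 11)² = (-11/2 + 11)² = (11/2)² = 121/4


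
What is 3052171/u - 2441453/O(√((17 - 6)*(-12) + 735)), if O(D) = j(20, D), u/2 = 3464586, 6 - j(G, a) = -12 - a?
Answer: 33834590151133/214804332 - 2441453*√67/93 ≈ -57370.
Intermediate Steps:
j(G, a) = 18 + a (j(G, a) = 6 - (-12 - a) = 6 + (12 + a) = 18 + a)
u = 6929172 (u = 2*3464586 = 6929172)
O(D) = 18 + D
3052171/u - 2441453/O(√((17 - 6)*(-12) + 735)) = 3052171/6929172 - 2441453/(18 + √((17 - 6)*(-12) + 735)) = 3052171*(1/6929172) - 2441453/(18 + √(11*(-12) + 735)) = 3052171/6929172 - 2441453/(18 + √(-132 + 735)) = 3052171/6929172 - 2441453/(18 + √603) = 3052171/6929172 - 2441453/(18 + 3*√67)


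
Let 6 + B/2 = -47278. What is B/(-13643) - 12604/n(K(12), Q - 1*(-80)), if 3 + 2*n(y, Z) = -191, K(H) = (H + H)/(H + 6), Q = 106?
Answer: 181129468/1323371 ≈ 136.87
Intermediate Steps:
K(H) = 2*H/(6 + H) (K(H) = (2*H)/(6 + H) = 2*H/(6 + H))
n(y, Z) = -97 (n(y, Z) = -3/2 + (½)*(-191) = -3/2 - 191/2 = -97)
B = -94568 (B = -12 + 2*(-47278) = -12 - 94556 = -94568)
B/(-13643) - 12604/n(K(12), Q - 1*(-80)) = -94568/(-13643) - 12604/(-97) = -94568*(-1/13643) - 12604*(-1/97) = 94568/13643 + 12604/97 = 181129468/1323371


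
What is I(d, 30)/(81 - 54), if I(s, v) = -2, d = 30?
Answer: -2/27 ≈ -0.074074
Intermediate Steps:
I(d, 30)/(81 - 54) = -2/(81 - 54) = -2/27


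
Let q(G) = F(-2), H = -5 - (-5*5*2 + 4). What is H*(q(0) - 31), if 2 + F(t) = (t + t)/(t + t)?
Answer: -1312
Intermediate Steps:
F(t) = -1 (F(t) = -2 + (t + t)/(t + t) = -2 + (2*t)/((2*t)) = -2 + (2*t)*(1/(2*t)) = -2 + 1 = -1)
H = 41 (H = -5 - (-25*2 + 4) = -5 - (-50 + 4) = -5 - 1*(-46) = -5 + 46 = 41)
q(G) = -1
H*(q(0) - 31) = 41*(-1 - 31) = 41*(-32) = -1312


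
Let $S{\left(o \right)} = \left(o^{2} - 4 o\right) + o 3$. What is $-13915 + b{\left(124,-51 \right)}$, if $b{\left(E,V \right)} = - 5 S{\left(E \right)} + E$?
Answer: $-90051$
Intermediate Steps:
$S{\left(o \right)} = o^{2} - o$ ($S{\left(o \right)} = \left(o^{2} - 4 o\right) + 3 o = o^{2} - o$)
$b{\left(E,V \right)} = E - 5 E \left(-1 + E\right)$ ($b{\left(E,V \right)} = - 5 E \left(-1 + E\right) + E = E - 5 E \left(-1 + E\right)$)
$-13915 + b{\left(124,-51 \right)} = -13915 + 124 \left(6 - 620\right) = -13915 + 124 \left(-614\right) = -13915 - 76136 = -90051$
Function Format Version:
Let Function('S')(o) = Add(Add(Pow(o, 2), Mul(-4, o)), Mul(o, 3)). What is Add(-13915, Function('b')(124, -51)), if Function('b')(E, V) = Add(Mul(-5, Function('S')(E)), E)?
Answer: -90051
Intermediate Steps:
Function('S')(o) = Add(Pow(o, 2), Mul(-1, o)) (Function('S')(o) = Add(Add(Pow(o, 2), Mul(-4, o)), Mul(3, o)) = Add(Pow(o, 2), Mul(-1, o)))
Function('b')(E, V) = Add(E, Mul(-5, E, Add(-1, E))) (Function('b')(E, V) = Add(Mul(-5, Mul(E, Add(-1, E))), E) = Add(Mul(-5, E, Add(-1, E)), E) = Add(E, Mul(-5, E, Add(-1, E))))
Add(-13915, Function('b')(124, -51)) = Add(-13915, Mul(124, Add(6, Mul(-5, 124)))) = Add(-13915, Mul(124, Add(6, -620))) = Add(-13915, Mul(124, -614)) = Add(-13915, -76136) = -90051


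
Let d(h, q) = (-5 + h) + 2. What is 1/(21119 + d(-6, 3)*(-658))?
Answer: 1/27041 ≈ 3.6981e-5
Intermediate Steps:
d(h, q) = -3 + h
1/(21119 + d(-6, 3)*(-658)) = 1/(21119 + (-3 - 6)*(-658)) = 1/(21119 - 9*(-658)) = 1/(21119 + 5922) = 1/27041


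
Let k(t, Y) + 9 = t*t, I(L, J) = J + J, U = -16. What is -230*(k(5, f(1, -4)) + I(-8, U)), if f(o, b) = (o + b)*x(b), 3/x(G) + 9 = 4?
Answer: 3680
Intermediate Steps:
x(G) = -⅗ (x(G) = 3/(-9 + 4) = 3/(-5) = 3*(-⅕) = -⅗)
I(L, J) = 2*J
f(o, b) = -3*b/5 - 3*o/5 (f(o, b) = (o + b)*(-⅗) = (b + o)*(-⅗) = -3*b/5 - 3*o/5)
k(t, Y) = -9 + t² (k(t, Y) = -9 + t*t = -9 + t²)
-230*(k(5, f(1, -4)) + I(-8, U)) = -230*((-9 + 5²) + 2*(-16)) = -230*((-9 + 25) - 32) = -230*(16 - 32) = -230*(-16) = 3680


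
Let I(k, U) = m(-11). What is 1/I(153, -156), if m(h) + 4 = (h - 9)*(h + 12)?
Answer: -1/24 ≈ -0.041667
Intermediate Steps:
m(h) = -4 + (-9 + h)*(12 + h) (m(h) = -4 + (h - 9)*(h + 12) = -4 + (-9 + h)*(12 + h))
I(k, U) = -24 (I(k, U) = -112 + (-11)² + 3*(-11) = -112 + 121 - 33 = -24)
1/I(153, -156) = 1/(-24) = -1/24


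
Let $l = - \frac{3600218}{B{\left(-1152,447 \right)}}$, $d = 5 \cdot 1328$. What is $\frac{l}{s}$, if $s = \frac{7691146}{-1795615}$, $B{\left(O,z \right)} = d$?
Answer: $\frac{646460544407}{5106920944} \approx 126.59$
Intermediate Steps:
$d = 6640$
$B{\left(O,z \right)} = 6640$
$s = - \frac{7691146}{1795615}$ ($s = 7691146 \left(- \frac{1}{1795615}\right) = - \frac{7691146}{1795615} \approx -4.2833$)
$l = - \frac{1800109}{3320}$ ($l = - \frac{3600218}{6640} = \left(-3600218\right) \frac{1}{6640} = - \frac{1800109}{3320} \approx -542.2$)
$\frac{l}{s} = - \frac{1800109}{3320 \left(- \frac{7691146}{1795615}\right)} = \left(- \frac{1800109}{3320}\right) \left(- \frac{1795615}{7691146}\right) = \frac{646460544407}{5106920944}$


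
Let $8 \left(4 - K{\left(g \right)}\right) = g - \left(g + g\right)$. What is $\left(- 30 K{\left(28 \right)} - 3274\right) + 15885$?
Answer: $12386$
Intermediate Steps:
$K{\left(g \right)} = 4 + \frac{g}{8}$ ($K{\left(g \right)} = 4 - \frac{g - \left(g + g\right)}{8} = 4 - \frac{g - 2 g}{8} = 4 - \frac{\left(-1\right) g}{8} = 4 + \frac{g}{8}$)
$\left(- 30 K{\left(28 \right)} - 3274\right) + 15885 = \left(- 30 \left(4 + \frac{1}{8} \cdot 28\right) - 3274\right) + 15885 = \left(- 30 \left(4 + \frac{7}{2}\right) - 3274\right) + 15885 = \left(\left(-30\right) \frac{15}{2} - 3274\right) + 15885 = \left(-225 - 3274\right) + 15885 = -3499 + 15885 = 12386$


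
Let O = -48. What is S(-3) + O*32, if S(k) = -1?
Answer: -1537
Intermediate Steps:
S(-3) + O*32 = -1 - 48*32 = -1 - 1536 = -1537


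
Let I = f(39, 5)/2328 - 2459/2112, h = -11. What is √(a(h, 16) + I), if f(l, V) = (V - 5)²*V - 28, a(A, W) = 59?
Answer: √4213223421/8536 ≈ 7.6042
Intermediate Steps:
f(l, V) = -28 + V*(-5 + V)² (f(l, V) = (-5 + V)²*V - 28 = V*(-5 + V)² - 28 = -28 + V*(-5 + V)²)
I = -80329/68288 (I = (-28 + 5*(-5 + 5)²)/2328 - 2459/2112 = (-28 + 5*0²)*(1/2328) - 2459*1/2112 = (-28 + 5*0)*(1/2328) - 2459/2112 = (-28 + 0)*(1/2328) - 2459/2112 = -28*1/2328 - 2459/2112 = -7/582 - 2459/2112 = -80329/68288 ≈ -1.1763)
√(a(h, 16) + I) = √(59 - 80329/68288) = √(3948663/68288) = √4213223421/8536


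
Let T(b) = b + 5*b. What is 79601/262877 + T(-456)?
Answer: -719151871/262877 ≈ -2735.7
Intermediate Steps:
T(b) = 6*b
79601/262877 + T(-456) = 79601/262877 + 6*(-456) = 79601*(1/262877) - 2736 = 79601/262877 - 2736 = -719151871/262877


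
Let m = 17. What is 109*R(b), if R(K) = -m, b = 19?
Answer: -1853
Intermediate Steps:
R(K) = -17 (R(K) = -1*17 = -17)
109*R(b) = 109*(-17) = -1853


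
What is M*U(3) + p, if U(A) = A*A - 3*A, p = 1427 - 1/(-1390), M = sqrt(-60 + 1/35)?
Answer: 1983531/1390 ≈ 1427.0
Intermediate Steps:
M = I*sqrt(73465)/35 (M = sqrt(-60 + 1/35) = sqrt(-2099/35) = I*sqrt(73465)/35 ≈ 7.7441*I)
p = 1983531/1390 (p = 1427 - 1*(-1/1390) = 1427 + 1/1390 = 1983531/1390 ≈ 1427.0)
U(A) = A**2 - 3*A
M*U(3) + p = (I*sqrt(73465)/35)*(3*(-3 + 3)) + 1983531/1390 = (I*sqrt(73465)/35)*(3*0) + 1983531/1390 = (I*sqrt(73465)/35)*0 + 1983531/1390 = 0 + 1983531/1390 = 1983531/1390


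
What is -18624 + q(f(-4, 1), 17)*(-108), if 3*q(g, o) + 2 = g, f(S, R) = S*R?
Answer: -18408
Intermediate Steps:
f(S, R) = R*S
q(g, o) = -⅔ + g/3
-18624 + q(f(-4, 1), 17)*(-108) = -18624 + (-⅔ + (1*(-4))/3)*(-108) = -18624 + (-⅔ + (⅓)*(-4))*(-108) = -18624 + (-⅔ - 4/3)*(-108) = -18624 - 2*(-108) = -18624 + 216 = -18408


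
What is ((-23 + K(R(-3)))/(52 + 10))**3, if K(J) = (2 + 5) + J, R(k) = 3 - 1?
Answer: -343/29791 ≈ -0.011514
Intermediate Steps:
R(k) = 2
K(J) = 7 + J
((-23 + K(R(-3)))/(52 + 10))**3 = ((-23 + (7 + 2))/(52 + 10))**3 = ((-23 + 9)/62)**3 = (-14*1/62)**3 = (-7/31)**3 = -343/29791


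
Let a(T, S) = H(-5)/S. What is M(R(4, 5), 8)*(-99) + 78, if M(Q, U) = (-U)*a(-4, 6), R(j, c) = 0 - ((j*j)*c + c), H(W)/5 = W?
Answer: -3222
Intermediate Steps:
H(W) = 5*W
a(T, S) = -25/S (a(T, S) = (5*(-5))/S = -25/S)
R(j, c) = -c - c*j**2 (R(j, c) = 0 - (j**2*c + c) = 0 - (c*j**2 + c) = 0 - (c + c*j**2) = 0 + (-c - c*j**2) = -c - c*j**2)
M(Q, U) = 25*U/6 (M(Q, U) = (-U)*(-25/6) = (-U)*(-25*1/6) = -U*(-25/6) = 25*U/6)
M(R(4, 5), 8)*(-99) + 78 = ((25/6)*8)*(-99) + 78 = (100/3)*(-99) + 78 = -3300 + 78 = -3222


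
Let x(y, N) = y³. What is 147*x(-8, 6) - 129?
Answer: -75393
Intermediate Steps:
147*x(-8, 6) - 129 = 147*(-8)³ - 129 = 147*(-512) - 129 = -75264 - 129 = -75393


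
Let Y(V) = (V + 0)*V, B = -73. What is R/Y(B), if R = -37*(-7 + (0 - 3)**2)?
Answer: -74/5329 ≈ -0.013886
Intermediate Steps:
Y(V) = V**2 (Y(V) = V*V = V**2)
R = -74 (R = -37*(-7 + (-3)**2) = -37*(-7 + 9) = -37*2 = -74)
R/Y(B) = -74/((-73)**2) = -74/5329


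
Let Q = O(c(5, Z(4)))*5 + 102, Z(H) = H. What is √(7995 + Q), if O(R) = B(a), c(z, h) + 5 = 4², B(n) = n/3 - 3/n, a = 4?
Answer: 37*√213/6 ≈ 90.000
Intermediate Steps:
B(n) = -3/n + n/3 (B(n) = n*(⅓) - 3/n = n/3 - 3/n = -3/n + n/3)
c(z, h) = 11 (c(z, h) = -5 + 4² = -5 + 16 = 11)
O(R) = 7/12 (O(R) = -3/4 + (⅓)*4 = -3*¼ + 4/3 = -¾ + 4/3 = 7/12)
Q = 1259/12 (Q = (7/12)*5 + 102 = 35/12 + 102 = 1259/12 ≈ 104.92)
√(7995 + Q) = √(7995 + 1259/12) = √(97199/12) = 37*√213/6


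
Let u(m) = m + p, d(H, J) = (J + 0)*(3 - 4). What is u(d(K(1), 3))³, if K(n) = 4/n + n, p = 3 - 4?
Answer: -64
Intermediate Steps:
p = -1
K(n) = n + 4/n
d(H, J) = -J (d(H, J) = J*(-1) = -J)
u(m) = -1 + m (u(m) = m - 1 = -1 + m)
u(d(K(1), 3))³ = (-1 - 1*3)³ = (-1 - 3)³ = (-4)³ = -64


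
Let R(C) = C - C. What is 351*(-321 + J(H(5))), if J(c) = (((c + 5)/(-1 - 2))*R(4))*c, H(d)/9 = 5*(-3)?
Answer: -112671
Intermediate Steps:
R(C) = 0
H(d) = -135 (H(d) = 9*(5*(-3)) = 9*(-15) = -135)
J(c) = 0 (J(c) = (((c + 5)/(-1 - 2))*0)*c = (((5 + c)/(-3))*0)*c = (((5 + c)*(-1/3))*0)*c = ((-5/3 - c/3)*0)*c = 0*c = 0)
351*(-321 + J(H(5))) = 351*(-321 + 0) = 351*(-321) = -112671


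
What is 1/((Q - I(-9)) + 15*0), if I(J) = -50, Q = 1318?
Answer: 1/1368 ≈ 0.00073099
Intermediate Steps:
1/((Q - I(-9)) + 15*0) = 1/((1318 - 1*(-50)) + 15*0) = 1/((1318 + 50) + 0) = 1/(1368 + 0) = 1/1368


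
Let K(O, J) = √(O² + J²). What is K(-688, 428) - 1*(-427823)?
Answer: 427823 + 4*√41033 ≈ 4.2863e+5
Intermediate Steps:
K(O, J) = √(J² + O²)
K(-688, 428) - 1*(-427823) = √(428² + (-688)²) - 1*(-427823) = √(183184 + 473344) + 427823 = √656528 + 427823 = 4*√41033 + 427823 = 427823 + 4*√41033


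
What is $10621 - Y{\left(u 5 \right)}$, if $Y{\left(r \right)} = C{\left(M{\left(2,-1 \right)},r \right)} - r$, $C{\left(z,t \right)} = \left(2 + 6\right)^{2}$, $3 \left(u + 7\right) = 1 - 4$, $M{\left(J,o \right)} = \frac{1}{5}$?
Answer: $10517$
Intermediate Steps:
$M{\left(J,o \right)} = \frac{1}{5}$
$u = -8$ ($u = -7 + \frac{1 - 4}{3} = -7 + \frac{1}{3} \left(-3\right) = -7 - 1 = -8$)
$C{\left(z,t \right)} = 64$ ($C{\left(z,t \right)} = 8^{2} = 64$)
$Y{\left(r \right)} = 64 - r$
$10621 - Y{\left(u 5 \right)} = 10621 - \left(64 - \left(-8\right) 5\right) = 10621 - \left(64 - -40\right) = 10621 - \left(64 + 40\right) = 10621 - 104 = 10517$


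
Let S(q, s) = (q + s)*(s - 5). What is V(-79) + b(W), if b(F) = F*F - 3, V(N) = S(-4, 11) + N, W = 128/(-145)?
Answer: -824616/21025 ≈ -39.221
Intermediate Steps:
W = -128/145 (W = 128*(-1/145) = -128/145 ≈ -0.88276)
S(q, s) = (-5 + s)*(q + s) (S(q, s) = (q + s)*(-5 + s) = (-5 + s)*(q + s))
V(N) = 42 + N (V(N) = (11² - 5*(-4) - 5*11 - 4*11) + N = (121 + 20 - 55 - 44) + N = 42 + N)
b(F) = -3 + F² (b(F) = F² - 3 = -3 + F²)
V(-79) + b(W) = (42 - 79) + (-3 + (-128/145)²) = -37 + (-3 + 16384/21025) = -37 - 46691/21025 = -824616/21025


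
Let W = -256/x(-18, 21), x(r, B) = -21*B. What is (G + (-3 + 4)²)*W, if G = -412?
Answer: -35072/147 ≈ -238.58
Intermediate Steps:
W = 256/441 (W = -256/((-21*21)) = -256/(-441) = -256*(-1/441) = 256/441 ≈ 0.58050)
(G + (-3 + 4)²)*W = (-412 + (-3 + 4)²)*(256/441) = (-412 + 1²)*(256/441) = (-412 + 1)*(256/441) = -411*256/441 = -35072/147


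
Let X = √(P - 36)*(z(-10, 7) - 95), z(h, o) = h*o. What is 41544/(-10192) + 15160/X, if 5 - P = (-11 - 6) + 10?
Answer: -5193/1274 + 758*I*√6/99 ≈ -4.0761 + 18.755*I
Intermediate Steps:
P = 12 (P = 5 - ((-11 - 6) + 10) = 5 - (-17 + 10) = 5 - 1*(-7) = 5 + 7 = 12)
X = -330*I*√6 (X = √(12 - 36)*(-10*7 - 95) = √(-24)*(-70 - 95) = (2*I*√6)*(-165) = -330*I*√6 ≈ -808.33*I)
41544/(-10192) + 15160/X = 41544/(-10192) + 15160/((-330*I*√6)) = 41544*(-1/10192) + 15160*(I*√6/1980) = -5193/1274 + 758*I*√6/99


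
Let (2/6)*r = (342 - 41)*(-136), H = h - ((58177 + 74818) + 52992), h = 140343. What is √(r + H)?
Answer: 2*I*√42113 ≈ 410.43*I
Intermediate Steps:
H = -45644 (H = 140343 - ((58177 + 74818) + 52992) = 140343 - (132995 + 52992) = 140343 - 1*185987 = 140343 - 185987 = -45644)
r = -122808 (r = 3*((342 - 41)*(-136)) = 3*(301*(-136)) = 3*(-40936) = -122808)
√(r + H) = √(-122808 - 45644) = √(-168452) = 2*I*√42113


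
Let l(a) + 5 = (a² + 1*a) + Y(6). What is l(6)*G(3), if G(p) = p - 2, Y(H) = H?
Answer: 43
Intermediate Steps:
l(a) = 1 + a + a² (l(a) = -5 + ((a² + 1*a) + 6) = -5 + ((a² + a) + 6) = -5 + ((a + a²) + 6) = -5 + (6 + a + a²) = 1 + a + a²)
G(p) = -2 + p
l(6)*G(3) = (1 + 6 + 6²)*(-2 + 3) = (1 + 6 + 36)*1 = 43*1 = 43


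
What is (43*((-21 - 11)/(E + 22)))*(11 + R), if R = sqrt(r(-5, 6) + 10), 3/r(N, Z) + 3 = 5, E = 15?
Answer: -15136/37 - 688*sqrt(46)/37 ≈ -535.20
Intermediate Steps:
r(N, Z) = 3/2 (r(N, Z) = 3/(-3 + 5) = 3/2)
R = sqrt(46)/2 (R = sqrt(3/2 + 10) = sqrt(23/2) = sqrt(46)/2 ≈ 3.3912)
(43*((-21 - 11)/(E + 22)))*(11 + R) = (43*((-21 - 11)/(15 + 22)))*(11 + sqrt(46)/2) = (43*(-32/37))*(11 + sqrt(46)/2) = -1376*(11 + sqrt(46)/2)/37 = -15136/37 - 688*sqrt(46)/37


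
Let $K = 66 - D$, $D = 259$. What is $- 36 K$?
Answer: $6948$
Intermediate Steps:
$K = -193$ ($K = 66 - 259 = -193$)
$- 36 K = \left(-36\right) \left(-193\right) = 6948$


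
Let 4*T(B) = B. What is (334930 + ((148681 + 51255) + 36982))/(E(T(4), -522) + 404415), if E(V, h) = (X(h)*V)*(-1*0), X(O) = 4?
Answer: 190616/134805 ≈ 1.4140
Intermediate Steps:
T(B) = B/4
E(V, h) = 0 (E(V, h) = (4*V)*(-1*0) = (4*V)*0 = 0)
(334930 + ((148681 + 51255) + 36982))/(E(T(4), -522) + 404415) = (334930 + ((148681 + 51255) + 36982))/(0 + 404415) = (334930 + (199936 + 36982))/404415 = (334930 + 236918)*(1/404415) = 571848*(1/404415) = 190616/134805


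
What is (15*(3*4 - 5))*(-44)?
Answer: -4620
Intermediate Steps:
(15*(3*4 - 5))*(-44) = (15*(12 - 5))*(-44) = (15*7)*(-44) = 105*(-44) = -4620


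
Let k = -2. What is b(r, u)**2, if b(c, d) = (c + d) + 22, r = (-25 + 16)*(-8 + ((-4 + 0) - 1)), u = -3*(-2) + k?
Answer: 20449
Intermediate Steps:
u = 4 (u = -3*(-2) - 2 = 6 - 2 = 4)
r = 117 (r = -9*(-8 + (-4 - 1)) = -9*(-8 - 5) = -9*(-13) = 117)
b(c, d) = 22 + c + d
b(r, u)**2 = (22 + 117 + 4)**2 = 143**2 = 20449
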